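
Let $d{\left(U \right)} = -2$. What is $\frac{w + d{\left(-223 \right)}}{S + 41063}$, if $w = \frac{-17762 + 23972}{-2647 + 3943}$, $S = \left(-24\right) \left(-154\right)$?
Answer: $\frac{67}{1074216} \approx 6.2371 \cdot 10^{-5}$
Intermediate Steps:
$S = 3696$
$w = \frac{115}{24}$ ($w = \frac{6210}{1296} = 6210 \cdot \frac{1}{1296} = \frac{115}{24} \approx 4.7917$)
$\frac{w + d{\left(-223 \right)}}{S + 41063} = \frac{\frac{115}{24} - 2}{3696 + 41063} = \frac{67}{24 \cdot 44759} = \frac{67}{24} \cdot \frac{1}{44759} = \frac{67}{1074216}$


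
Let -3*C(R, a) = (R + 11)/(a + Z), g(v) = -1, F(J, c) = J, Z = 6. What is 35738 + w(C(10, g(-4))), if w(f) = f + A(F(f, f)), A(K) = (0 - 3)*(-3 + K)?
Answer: 178749/5 ≈ 35750.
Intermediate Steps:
A(K) = 9 - 3*K (A(K) = -3*(-3 + K) = 9 - 3*K)
C(R, a) = -(11 + R)/(3*(6 + a)) (C(R, a) = -(R + 11)/(3*(a + 6)) = -(11 + R)/(3*(6 + a)))
w(f) = 9 - 2*f (w(f) = f + (9 - 3*f) = 9 - 2*f)
35738 + w(C(10, g(-4))) = 35738 + (9 - 2*(-11 - 1*10)/(3*(6 - 1))) = 35738 + (9 - 2*(-11 - 10)/(3*5)) = 35738 + (9 - 2*(-21)/(3*5)) = 35738 + (9 - 2*(-7/5)) = 35738 + (9 + 14/5) = 35738 + 59/5 = 178749/5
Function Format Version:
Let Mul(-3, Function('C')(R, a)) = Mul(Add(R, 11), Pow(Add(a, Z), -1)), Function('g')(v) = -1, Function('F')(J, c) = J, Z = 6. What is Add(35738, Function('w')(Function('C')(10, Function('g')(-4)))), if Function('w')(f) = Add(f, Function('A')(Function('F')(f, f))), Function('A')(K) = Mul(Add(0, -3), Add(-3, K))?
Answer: Rational(178749, 5) ≈ 35750.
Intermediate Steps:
Function('A')(K) = Add(9, Mul(-3, K)) (Function('A')(K) = Mul(-3, Add(-3, K)) = Add(9, Mul(-3, K)))
Function('C')(R, a) = Mul(Rational(-1, 3), Pow(Add(6, a), -1), Add(11, R)) (Function('C')(R, a) = Mul(Rational(-1, 3), Mul(Add(R, 11), Pow(Add(a, 6), -1))) = Mul(Rational(-1, 3), Mul(Add(11, R), Pow(Add(6, a), -1))) = Mul(Rational(-1, 3), Mul(Pow(Add(6, a), -1), Add(11, R))) = Mul(Rational(-1, 3), Pow(Add(6, a), -1), Add(11, R)))
Function('w')(f) = Add(9, Mul(-2, f)) (Function('w')(f) = Add(f, Add(9, Mul(-3, f))) = Add(9, Mul(-2, f)))
Add(35738, Function('w')(Function('C')(10, Function('g')(-4)))) = Add(35738, Add(9, Mul(-2, Mul(Rational(1, 3), Pow(Add(6, -1), -1), Add(-11, Mul(-1, 10)))))) = Add(35738, Add(9, Mul(-2, Mul(Rational(1, 3), Pow(5, -1), Add(-11, -10))))) = Add(35738, Add(9, Mul(-2, Mul(Rational(1, 3), Rational(1, 5), -21)))) = Add(35738, Add(9, Mul(-2, Rational(-7, 5)))) = Add(35738, Add(9, Rational(14, 5))) = Add(35738, Rational(59, 5)) = Rational(178749, 5)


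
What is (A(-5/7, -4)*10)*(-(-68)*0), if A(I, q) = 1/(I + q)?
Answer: 0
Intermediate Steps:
(A(-5/7, -4)*10)*(-(-68)*0) = (10/(-5/7 - 4))*(-(-68)*0) = (10/(-5*1/7 - 4))*(-17*0) = (10/(-5/7 - 4))*0 = (10/(-33/7))*0 = -7/33*10*0 = -70/33*0 = 0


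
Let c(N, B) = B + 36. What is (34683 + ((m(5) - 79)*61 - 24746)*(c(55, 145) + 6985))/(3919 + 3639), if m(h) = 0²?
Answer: -211828107/7558 ≈ -28027.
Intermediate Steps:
m(h) = 0
c(N, B) = 36 + B
(34683 + ((m(5) - 79)*61 - 24746)*(c(55, 145) + 6985))/(3919 + 3639) = (34683 + ((0 - 79)*61 - 24746)*((36 + 145) + 6985))/(3919 + 3639) = (34683 + (-79*61 - 24746)*(181 + 6985))/7558 = (34683 + (-4819 - 24746)*7166)*(1/7558) = (34683 - 29565*7166)*(1/7558) = (34683 - 211862790)*(1/7558) = -211828107*1/7558 = -211828107/7558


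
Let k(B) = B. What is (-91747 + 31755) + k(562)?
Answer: -59430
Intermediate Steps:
(-91747 + 31755) + k(562) = (-91747 + 31755) + 562 = -59992 + 562 = -59430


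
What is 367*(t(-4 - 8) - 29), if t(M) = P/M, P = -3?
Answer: -42205/4 ≈ -10551.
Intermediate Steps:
t(M) = -3/M
367*(t(-4 - 8) - 29) = 367*(-3/(-4 - 8) - 29) = 367*(-3/(-12) - 29) = 367*(-3*(-1/12) - 29) = 367*(¼ - 29) = 367*(-115/4) = -42205/4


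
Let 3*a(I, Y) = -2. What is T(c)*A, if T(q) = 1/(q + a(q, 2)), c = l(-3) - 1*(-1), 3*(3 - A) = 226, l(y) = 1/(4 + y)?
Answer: -217/4 ≈ -54.250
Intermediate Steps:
a(I, Y) = -⅔ (a(I, Y) = (⅓)*(-2) = -⅔)
A = -217/3 (A = 3 - ⅓*226 = 3 - 226/3 = -217/3 ≈ -72.333)
c = 2 (c = 1/(4 - 3) - 1*(-1) = 1/1 + 1 = 1 + 1 = 2)
T(q) = 1/(-⅔ + q) (T(q) = 1/(q - ⅔) = 1/(-⅔ + q))
T(c)*A = (3/(-2 + 3*2))*(-217/3) = (3/(-2 + 6))*(-217/3) = (3/4)*(-217/3) = (3*(¼))*(-217/3) = (¾)*(-217/3) = -217/4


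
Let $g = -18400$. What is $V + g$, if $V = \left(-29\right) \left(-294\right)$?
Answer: $-9874$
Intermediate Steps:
$V = 8526$
$V + g = 8526 - 18400 = -9874$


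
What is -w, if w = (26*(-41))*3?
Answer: 3198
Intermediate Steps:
w = -3198 (w = -1066*3 = -3198)
-w = -1*(-3198) = 3198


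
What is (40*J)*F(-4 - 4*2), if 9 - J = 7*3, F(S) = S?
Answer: 5760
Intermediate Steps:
J = -12 (J = 9 - 7*3 = 9 - 1*21 = 9 - 21 = -12)
(40*J)*F(-4 - 4*2) = (40*(-12))*(-4 - 4*2) = -480*(-4 - 8) = -480*(-12) = 5760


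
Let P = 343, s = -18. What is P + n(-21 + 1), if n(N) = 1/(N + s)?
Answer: 13033/38 ≈ 342.97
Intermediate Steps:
n(N) = 1/(-18 + N) (n(N) = 1/(N - 18) = 1/(-18 + N))
P + n(-21 + 1) = 343 + 1/(-18 + (-21 + 1)) = 343 + 1/(-18 - 20) = 343 + 1/(-38) = 343 - 1/38 = 13033/38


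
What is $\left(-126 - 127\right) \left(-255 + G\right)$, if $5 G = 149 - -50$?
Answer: $\frac{272228}{5} \approx 54446.0$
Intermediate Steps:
$G = \frac{199}{5}$ ($G = \frac{149 - -50}{5} = \frac{149 + 50}{5} = \frac{1}{5} \cdot 199 = \frac{199}{5} \approx 39.8$)
$\left(-126 - 127\right) \left(-255 + G\right) = \left(-126 - 127\right) \left(-255 + \frac{199}{5}\right) = \left(-126 - 127\right) \left(- \frac{1076}{5}\right) = \left(-253\right) \left(- \frac{1076}{5}\right) = \frac{272228}{5}$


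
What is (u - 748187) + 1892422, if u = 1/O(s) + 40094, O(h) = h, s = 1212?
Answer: 1435406749/1212 ≈ 1.1843e+6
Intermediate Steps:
u = 48593929/1212 (u = 1/1212 + 40094 = 48593929/1212 ≈ 40094.)
(u - 748187) + 1892422 = (48593929/1212 - 748187) + 1892422 = -858208715/1212 + 1892422 = 1435406749/1212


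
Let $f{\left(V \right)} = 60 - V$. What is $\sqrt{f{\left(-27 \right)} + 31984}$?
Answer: $\sqrt{32071} \approx 179.08$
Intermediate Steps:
$\sqrt{f{\left(-27 \right)} + 31984} = \sqrt{\left(60 - -27\right) + 31984} = \sqrt{\left(60 + 27\right) + 31984} = \sqrt{87 + 31984} = \sqrt{32071}$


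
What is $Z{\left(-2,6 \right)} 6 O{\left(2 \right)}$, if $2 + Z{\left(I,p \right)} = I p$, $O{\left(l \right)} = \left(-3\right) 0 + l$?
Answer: $-168$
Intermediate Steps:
$O{\left(l \right)} = l$ ($O{\left(l \right)} = 0 + l = l$)
$Z{\left(I,p \right)} = -2 + I p$
$Z{\left(-2,6 \right)} 6 O{\left(2 \right)} = \left(-2 - 12\right) 6 \cdot 2 = \left(-14\right) 6 \cdot 2 = \left(-84\right) 2 = -168$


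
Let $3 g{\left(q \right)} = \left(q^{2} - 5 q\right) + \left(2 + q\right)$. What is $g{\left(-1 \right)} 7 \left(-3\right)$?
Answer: $-49$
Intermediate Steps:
$g{\left(q \right)} = \frac{2}{3} - \frac{4 q}{3} + \frac{q^{2}}{3}$ ($g{\left(q \right)} = \frac{\left(q^{2} - 5 q\right) + \left(2 + q\right)}{3} = \frac{2 + q^{2} - 4 q}{3} = \frac{2}{3} - \frac{4 q}{3} + \frac{q^{2}}{3}$)
$g{\left(-1 \right)} 7 \left(-3\right) = \left(\frac{2}{3} - - \frac{4}{3} + \frac{\left(-1\right)^{2}}{3}\right) 7 \left(-3\right) = \left(\frac{2}{3} + \frac{4}{3} + \frac{1}{3} \cdot 1\right) 7 \left(-3\right) = \left(\frac{2}{3} + \frac{4}{3} + \frac{1}{3}\right) 7 \left(-3\right) = \frac{7}{3} \cdot 7 \left(-3\right) = \frac{49}{3} \left(-3\right) = -49$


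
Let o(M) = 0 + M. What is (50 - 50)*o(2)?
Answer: 0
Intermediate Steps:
o(M) = M
(50 - 50)*o(2) = (50 - 50)*2 = 0*2 = 0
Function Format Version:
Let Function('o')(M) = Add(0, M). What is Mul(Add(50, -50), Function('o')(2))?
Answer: 0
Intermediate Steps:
Function('o')(M) = M
Mul(Add(50, -50), Function('o')(2)) = Mul(Add(50, -50), 2) = Mul(0, 2) = 0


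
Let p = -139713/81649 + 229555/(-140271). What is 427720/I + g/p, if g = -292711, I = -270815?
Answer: 181573586960943628555/2076642915374134 ≈ 87436.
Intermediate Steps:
p = -38340618418/11452986879 (p = -139713*1/81649 + 229555*(-1/140271) = -139713/81649 - 229555/140271 = -38340618418/11452986879 ≈ -3.3477)
427720/I + g/p = 427720/(-270815) - 292711/(-38340618418/11452986879) = 427720*(-1/270815) - 292711*(-11452986879/38340618418) = -85544/54163 + 3352415242338969/38340618418 = 181573586960943628555/2076642915374134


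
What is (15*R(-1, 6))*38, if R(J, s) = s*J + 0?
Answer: -3420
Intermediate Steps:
R(J, s) = J*s (R(J, s) = J*s + 0 = J*s)
(15*R(-1, 6))*38 = (15*(-1*6))*38 = (15*(-6))*38 = -90*38 = -3420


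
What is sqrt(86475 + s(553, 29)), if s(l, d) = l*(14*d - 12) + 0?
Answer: sqrt(304357) ≈ 551.69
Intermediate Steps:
s(l, d) = l*(-12 + 14*d) (s(l, d) = l*(-12 + 14*d) + 0 = l*(-12 + 14*d))
sqrt(86475 + s(553, 29)) = sqrt(86475 + 2*553*(-6 + 7*29)) = sqrt(86475 + 2*553*(-6 + 203)) = sqrt(86475 + 2*553*197) = sqrt(86475 + 217882) = sqrt(304357)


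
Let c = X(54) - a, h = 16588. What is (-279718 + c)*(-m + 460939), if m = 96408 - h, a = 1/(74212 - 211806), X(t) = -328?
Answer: -14685524777332437/137594 ≈ -1.0673e+11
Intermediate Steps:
a = -1/137594 (a = 1/(-137594) = -1/137594 ≈ -7.2678e-6)
m = 79820 (m = 96408 - 1*16588 = 96408 - 16588 = 79820)
c = -45130831/137594 (c = -328 - 1*(-1/137594) = -328 + 1/137594 = -45130831/137594 ≈ -328.00)
(-279718 + c)*(-m + 460939) = (-279718 - 45130831/137594)*(-1*79820 + 460939) = -38532649323*(-79820 + 460939)/137594 = -38532649323/137594*381119 = -14685524777332437/137594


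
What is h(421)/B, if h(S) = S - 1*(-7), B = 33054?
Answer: 214/16527 ≈ 0.012949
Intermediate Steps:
h(S) = 7 + S (h(S) = S + 7 = 7 + S)
h(421)/B = (7 + 421)/33054 = 428*(1/33054) = 214/16527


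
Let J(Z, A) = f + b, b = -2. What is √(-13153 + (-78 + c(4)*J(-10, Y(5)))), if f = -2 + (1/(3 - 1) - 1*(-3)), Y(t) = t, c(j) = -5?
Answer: I*√52914/2 ≈ 115.02*I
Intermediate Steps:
f = 3/2 (f = -2 + (1/2 + 3) = -2 + (½ + 3) = -2 + 7/2 = 3/2 ≈ 1.5000)
J(Z, A) = -½ (J(Z, A) = 3/2 - 2 = -½)
√(-13153 + (-78 + c(4)*J(-10, Y(5)))) = √(-13153 + (-78 - 5*(-½))) = √(-13153 + (-78 + 5/2)) = √(-13153 - 151/2) = √(-26457/2) = I*√52914/2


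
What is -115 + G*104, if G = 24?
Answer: 2381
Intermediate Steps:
-115 + G*104 = -115 + 24*104 = -115 + 2496 = 2381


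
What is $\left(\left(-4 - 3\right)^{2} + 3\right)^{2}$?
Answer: $2704$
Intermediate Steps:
$\left(\left(-4 - 3\right)^{2} + 3\right)^{2} = \left(\left(-7\right)^{2} + 3\right)^{2} = \left(49 + 3\right)^{2} = 52^{2} = 2704$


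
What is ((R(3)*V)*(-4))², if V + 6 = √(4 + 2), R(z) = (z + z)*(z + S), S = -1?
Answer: 96768 - 27648*√6 ≈ 29045.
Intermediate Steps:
R(z) = 2*z*(-1 + z) (R(z) = (z + z)*(z - 1) = (2*z)*(-1 + z) = 2*z*(-1 + z))
V = -6 + √6 (V = -6 + √(4 + 2) = -6 + √6 ≈ -3.5505)
((R(3)*V)*(-4))² = (((2*3*(-1 + 3))*(-6 + √6))*(-4))² = (((2*3*2)*(-6 + √6))*(-4))² = ((12*(-6 + √6))*(-4))² = ((-72 + 12*√6)*(-4))² = (288 - 48*√6)²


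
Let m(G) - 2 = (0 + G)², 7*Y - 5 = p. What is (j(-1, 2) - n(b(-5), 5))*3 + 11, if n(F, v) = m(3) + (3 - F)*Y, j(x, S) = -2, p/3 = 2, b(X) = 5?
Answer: -130/7 ≈ -18.571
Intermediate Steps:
p = 6 (p = 3*2 = 6)
Y = 11/7 (Y = 5/7 + (⅐)*6 = 5/7 + 6/7 = 11/7 ≈ 1.5714)
m(G) = 2 + G² (m(G) = 2 + (0 + G)² = 2 + G²)
n(F, v) = 110/7 - 11*F/7 (n(F, v) = (2 + 3²) + (3 - F)*(11/7) = (2 + 9) + (33/7 - 11*F/7) = 11 + (33/7 - 11*F/7) = 110/7 - 11*F/7)
(j(-1, 2) - n(b(-5), 5))*3 + 11 = (-2 - (110/7 - 11/7*5))*3 + 11 = (-2 - (110/7 - 55/7))*3 + 11 = (-2 - 1*55/7)*3 + 11 = (-2 - 55/7)*3 + 11 = -69/7*3 + 11 = -207/7 + 11 = -130/7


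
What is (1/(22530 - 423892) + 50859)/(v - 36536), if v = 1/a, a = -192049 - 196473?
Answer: -3965424530716777/2848674780699033 ≈ -1.3920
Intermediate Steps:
a = -388522
v = -1/388522 (v = 1/(-388522) = -1/388522 ≈ -2.5739e-6)
(1/(22530 - 423892) + 50859)/(v - 36536) = (1/(22530 - 423892) + 50859)/(-1/388522 - 36536) = (1/(-401362) + 50859)/(-14195039793/388522) = (-1/401362 + 50859)*(-388522/14195039793) = (20412869957/401362)*(-388522/14195039793) = -3965424530716777/2848674780699033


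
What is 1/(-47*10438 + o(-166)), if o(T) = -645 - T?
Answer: -1/491065 ≈ -2.0364e-6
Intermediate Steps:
1/(-47*10438 + o(-166)) = 1/(-47*10438 + (-645 - 1*(-166))) = 1/(-490586 + (-645 + 166)) = 1/(-490586 - 479) = 1/(-491065) = -1/491065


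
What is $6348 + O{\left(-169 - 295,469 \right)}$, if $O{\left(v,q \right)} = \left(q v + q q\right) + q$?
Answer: $9162$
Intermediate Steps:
$O{\left(v,q \right)} = q + q^{2} + q v$ ($O{\left(v,q \right)} = \left(q v + q^{2}\right) + q = \left(q^{2} + q v\right) + q = q + q^{2} + q v$)
$6348 + O{\left(-169 - 295,469 \right)} = 6348 + 469 \left(1 + 469 - 464\right) = 6348 + 469 \cdot 6 = 6348 + 2814 = 9162$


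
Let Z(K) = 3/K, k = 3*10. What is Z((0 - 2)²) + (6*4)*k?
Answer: 2883/4 ≈ 720.75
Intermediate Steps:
k = 30
Z((0 - 2)²) + (6*4)*k = 3/((0 - 2)²) + (6*4)*30 = 3/((-2)²) + 24*30 = 3/4 + 720 = 3*(¼) + 720 = ¾ + 720 = 2883/4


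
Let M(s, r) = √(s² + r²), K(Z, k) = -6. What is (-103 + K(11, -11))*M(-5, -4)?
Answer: -109*√41 ≈ -697.94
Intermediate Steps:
M(s, r) = √(r² + s²)
(-103 + K(11, -11))*M(-5, -4) = (-103 - 6)*√((-4)² + (-5)²) = -109*√(16 + 25) = -109*√41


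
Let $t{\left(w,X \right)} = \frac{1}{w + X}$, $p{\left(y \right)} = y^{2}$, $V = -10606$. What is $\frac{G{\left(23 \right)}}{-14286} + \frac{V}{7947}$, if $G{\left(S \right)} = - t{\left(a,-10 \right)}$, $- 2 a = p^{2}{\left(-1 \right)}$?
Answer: $- \frac{58923695}{44150883} \approx -1.3346$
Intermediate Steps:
$a = - \frac{1}{2}$ ($a = - \frac{\left(\left(-1\right)^{2}\right)^{2}}{2} = - \frac{1^{2}}{2} = \left(- \frac{1}{2}\right) 1 = - \frac{1}{2} \approx -0.5$)
$t{\left(w,X \right)} = \frac{1}{X + w}$
$G{\left(S \right)} = \frac{2}{21}$ ($G{\left(S \right)} = - \frac{1}{-10 - \frac{1}{2}} = - \frac{1}{- \frac{21}{2}} = \left(-1\right) \left(- \frac{2}{21}\right) = \frac{2}{21}$)
$\frac{G{\left(23 \right)}}{-14286} + \frac{V}{7947} = \frac{2}{21 \left(-14286\right)} - \frac{10606}{7947} = \frac{2}{21} \left(- \frac{1}{14286}\right) - \frac{10606}{7947} = - \frac{1}{150003} - \frac{10606}{7947} = - \frac{58923695}{44150883}$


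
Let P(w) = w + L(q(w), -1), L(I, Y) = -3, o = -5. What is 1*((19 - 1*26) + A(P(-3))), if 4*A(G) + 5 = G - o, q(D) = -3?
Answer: -17/2 ≈ -8.5000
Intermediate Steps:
P(w) = -3 + w (P(w) = w - 3 = -3 + w)
A(G) = G/4 (A(G) = -5/4 + (G - 1*(-5))/4 = -5/4 + (G + 5)/4 = -5/4 + (5 + G)/4 = -5/4 + (5/4 + G/4) = G/4)
1*((19 - 1*26) + A(P(-3))) = 1*((19 - 1*26) + (-3 - 3)/4) = 1*((19 - 26) + (¼)*(-6)) = 1*(-7 - 3/2) = 1*(-17/2) = -17/2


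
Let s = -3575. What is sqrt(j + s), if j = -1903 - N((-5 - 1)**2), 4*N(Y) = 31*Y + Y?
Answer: 31*I*sqrt(6) ≈ 75.934*I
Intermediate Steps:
N(Y) = 8*Y (N(Y) = (31*Y + Y)/4 = (32*Y)/4 = 8*Y)
j = -2191 (j = -1903 - 8*(-5 - 1)**2 = -1903 - 8*(-6)**2 = -1903 - 8*36 = -1903 - 1*288 = -1903 - 288 = -2191)
sqrt(j + s) = sqrt(-2191 - 3575) = sqrt(-5766) = 31*I*sqrt(6)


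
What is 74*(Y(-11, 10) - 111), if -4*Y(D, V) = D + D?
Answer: -7807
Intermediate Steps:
Y(D, V) = -D/2 (Y(D, V) = -(D + D)/4 = -D/2)
74*(Y(-11, 10) - 111) = 74*(-½*(-11) - 111) = 74*(11/2 - 111) = 74*(-211/2) = -7807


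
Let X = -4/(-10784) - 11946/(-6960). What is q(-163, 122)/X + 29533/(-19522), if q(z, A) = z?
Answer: -157970126227/1637681058 ≈ -96.460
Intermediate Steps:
X = 83889/48865 (X = -4*(-1/10784) - 11946*(-1/6960) = 1/2696 + 1991/1160 = 83889/48865 ≈ 1.7168)
q(-163, 122)/X + 29533/(-19522) = -163/83889/48865 + 29533/(-19522) = -163*48865/83889 + 29533*(-1/19522) = -7964995/83889 - 29533/19522 = -157970126227/1637681058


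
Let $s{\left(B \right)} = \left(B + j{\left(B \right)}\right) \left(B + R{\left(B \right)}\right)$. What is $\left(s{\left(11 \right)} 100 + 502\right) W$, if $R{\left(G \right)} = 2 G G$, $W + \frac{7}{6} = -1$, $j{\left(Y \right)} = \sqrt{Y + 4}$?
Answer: $-604071 - \frac{164450 \sqrt{15}}{3} \approx -8.1638 \cdot 10^{5}$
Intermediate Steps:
$j{\left(Y \right)} = \sqrt{4 + Y}$
$W = - \frac{13}{6}$ ($W = - \frac{7}{6} - 1 = - \frac{13}{6} \approx -2.1667$)
$R{\left(G \right)} = 2 G^{2}$
$s{\left(B \right)} = \left(B + \sqrt{4 + B}\right) \left(B + 2 B^{2}\right)$
$\left(s{\left(11 \right)} 100 + 502\right) W = \left(11 \left(11 + \sqrt{4 + 11} + 2 \cdot 11^{2} + 2 \cdot 11 \sqrt{4 + 11}\right) 100 + 502\right) \left(- \frac{13}{6}\right) = \left(11 \left(11 + \sqrt{15} + 2 \cdot 121 + 2 \cdot 11 \sqrt{15}\right) 100 + 502\right) \left(- \frac{13}{6}\right) = \left(11 \left(11 + \sqrt{15} + 242 + 22 \sqrt{15}\right) 100 + 502\right) \left(- \frac{13}{6}\right) = \left(11 \left(253 + 23 \sqrt{15}\right) 100 + 502\right) \left(- \frac{13}{6}\right) = \left(\left(2783 + 253 \sqrt{15}\right) 100 + 502\right) \left(- \frac{13}{6}\right) = \left(\left(278300 + 25300 \sqrt{15}\right) + 502\right) \left(- \frac{13}{6}\right) = \left(278802 + 25300 \sqrt{15}\right) \left(- \frac{13}{6}\right) = -604071 - \frac{164450 \sqrt{15}}{3}$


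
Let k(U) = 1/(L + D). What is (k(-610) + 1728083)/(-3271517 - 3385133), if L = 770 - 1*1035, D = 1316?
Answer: -908107617/3498069575 ≈ -0.25960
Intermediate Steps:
L = -265 (L = 770 - 1035 = -265)
k(U) = 1/1051 (k(U) = 1/(-265 + 1316) = 1/1051)
(k(-610) + 1728083)/(-3271517 - 3385133) = (1/1051 + 1728083)/(-3271517 - 3385133) = (1816215234/1051)/(-6656650) = (1816215234/1051)*(-1/6656650) = -908107617/3498069575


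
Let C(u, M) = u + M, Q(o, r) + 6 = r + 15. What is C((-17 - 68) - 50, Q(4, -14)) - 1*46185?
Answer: -46325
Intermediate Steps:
Q(o, r) = 9 + r (Q(o, r) = -6 + (r + 15) = -6 + (15 + r) = 9 + r)
C(u, M) = M + u
C((-17 - 68) - 50, Q(4, -14)) - 1*46185 = ((9 - 14) + ((-17 - 68) - 50)) - 1*46185 = (-5 + (-85 - 50)) - 46185 = (-5 - 135) - 46185 = -140 - 46185 = -46325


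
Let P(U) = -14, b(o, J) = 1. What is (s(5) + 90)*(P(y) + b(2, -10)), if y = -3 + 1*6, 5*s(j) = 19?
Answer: -6097/5 ≈ -1219.4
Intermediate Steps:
s(j) = 19/5 (s(j) = (⅕)*19 = 19/5)
y = 3 (y = -3 + 6 = 3)
(s(5) + 90)*(P(y) + b(2, -10)) = (19/5 + 90)*(-14 + 1) = (469/5)*(-13) = -6097/5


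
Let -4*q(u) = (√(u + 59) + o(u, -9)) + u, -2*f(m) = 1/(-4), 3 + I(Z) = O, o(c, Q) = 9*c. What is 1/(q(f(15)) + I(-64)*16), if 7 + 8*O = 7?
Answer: -12368/596583 + 16*√946/596583 ≈ -0.019907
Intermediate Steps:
O = 0 (O = -7/8 + (⅛)*7 = -7/8 + 7/8 = 0)
I(Z) = -3 (I(Z) = -3 + 0 = -3)
f(m) = ⅛ (f(m) = -½/(-4) = -½*(-¼) = ⅛)
q(u) = -5*u/2 - √(59 + u)/4 (q(u) = -((√(u + 59) + 9*u) + u)/4 = -((√(59 + u) + 9*u) + u)/4 = -(√(59 + u) + 10*u)/4 = -5*u/2 - √(59 + u)/4)
1/(q(f(15)) + I(-64)*16) = 1/((-5/2*⅛ - √(59 + ⅛)/4) - 3*16) = 1/((-5/16 - √946/16) - 48) = 1/(-773/16 - √946/16)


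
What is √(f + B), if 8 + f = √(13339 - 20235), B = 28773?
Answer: √(28765 + 4*I*√431) ≈ 169.6 + 0.245*I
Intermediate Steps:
f = -8 + 4*I*√431 (f = -8 + √(13339 - 20235) = -8 + √(-6896) = -8 + 4*I*√431 ≈ -8.0 + 83.042*I)
√(f + B) = √((-8 + 4*I*√431) + 28773) = √(28765 + 4*I*√431)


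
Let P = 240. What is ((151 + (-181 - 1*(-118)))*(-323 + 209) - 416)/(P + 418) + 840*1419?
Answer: 392149616/329 ≈ 1.1919e+6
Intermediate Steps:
((151 + (-181 - 1*(-118)))*(-323 + 209) - 416)/(P + 418) + 840*1419 = ((151 + (-181 - 1*(-118)))*(-323 + 209) - 416)/(240 + 418) + 840*1419 = ((151 + (-181 + 118))*(-114) - 416)/658 + 1191960 = ((151 - 63)*(-114) - 416)*(1/658) + 1191960 = (88*(-114) - 416)*(1/658) + 1191960 = (-10032 - 416)*(1/658) + 1191960 = -10448*1/658 + 1191960 = -5224/329 + 1191960 = 392149616/329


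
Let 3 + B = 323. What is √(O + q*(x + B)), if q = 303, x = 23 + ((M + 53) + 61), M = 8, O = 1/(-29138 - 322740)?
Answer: √17445354986969302/351878 ≈ 375.36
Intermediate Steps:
O = -1/351878 (O = 1/(-351878) = -1/351878 ≈ -2.8419e-6)
B = 320 (B = -3 + 323 = 320)
x = 145 (x = 23 + ((8 + 53) + 61) = 23 + (61 + 61) = 23 + 122 = 145)
√(O + q*(x + B)) = √(-1/351878 + 303*(145 + 320)) = √(-1/351878 + 303*465) = √(-1/351878 + 140895) = √(49577850809/351878) = √17445354986969302/351878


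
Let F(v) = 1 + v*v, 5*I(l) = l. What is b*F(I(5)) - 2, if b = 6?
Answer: 10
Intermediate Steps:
I(l) = l/5
F(v) = 1 + v**2
b*F(I(5)) - 2 = 6*(1 + ((1/5)*5)**2) - 2 = 6*(1 + 1**2) - 2 = 6*(1 + 1) - 2 = 6*2 - 2 = 12 - 2 = 10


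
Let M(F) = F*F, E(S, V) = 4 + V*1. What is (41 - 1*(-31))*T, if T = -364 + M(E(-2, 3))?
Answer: -22680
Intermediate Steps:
E(S, V) = 4 + V
M(F) = F**2
T = -315 (T = -364 + (4 + 3)**2 = -364 + 7**2 = -364 + 49 = -315)
(41 - 1*(-31))*T = (41 - 1*(-31))*(-315) = (41 + 31)*(-315) = 72*(-315) = -22680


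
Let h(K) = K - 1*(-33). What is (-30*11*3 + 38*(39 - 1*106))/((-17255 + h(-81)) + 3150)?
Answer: 3536/14153 ≈ 0.24984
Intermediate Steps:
h(K) = 33 + K (h(K) = K + 33 = 33 + K)
(-30*11*3 + 38*(39 - 1*106))/((-17255 + h(-81)) + 3150) = (-30*11*3 + 38*(39 - 1*106))/((-17255 + (33 - 81)) + 3150) = (-330*3 + 38*(39 - 106))/((-17255 - 48) + 3150) = (-990 + 38*(-67))/(-17303 + 3150) = (-990 - 2546)/(-14153) = -3536*(-1/14153) = 3536/14153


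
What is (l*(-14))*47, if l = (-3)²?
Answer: -5922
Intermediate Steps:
l = 9
(l*(-14))*47 = (9*(-14))*47 = -126*47 = -5922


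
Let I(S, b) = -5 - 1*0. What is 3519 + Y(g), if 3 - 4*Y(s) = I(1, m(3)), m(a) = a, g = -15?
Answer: 3521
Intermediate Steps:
I(S, b) = -5 (I(S, b) = -5 + 0 = -5)
Y(s) = 2 (Y(s) = 3/4 - 1/4*(-5) = 3/4 + 5/4 = 2)
3519 + Y(g) = 3519 + 2 = 3521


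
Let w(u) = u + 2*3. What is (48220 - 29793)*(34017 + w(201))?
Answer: 630645648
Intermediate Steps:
w(u) = 6 + u (w(u) = u + 6 = 6 + u)
(48220 - 29793)*(34017 + w(201)) = (48220 - 29793)*(34017 + (6 + 201)) = 18427*(34017 + 207) = 18427*34224 = 630645648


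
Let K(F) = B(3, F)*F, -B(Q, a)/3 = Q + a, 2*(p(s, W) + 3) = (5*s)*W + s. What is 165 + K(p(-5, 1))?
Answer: -645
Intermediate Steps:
p(s, W) = -3 + s/2 + 5*W*s/2 (p(s, W) = -3 + ((5*s)*W + s)/2 = -3 + (5*W*s + s)/2 = -3 + (s + 5*W*s)/2 = -3 + (s/2 + 5*W*s/2) = -3 + s/2 + 5*W*s/2)
B(Q, a) = -3*Q - 3*a (B(Q, a) = -3*(Q + a) = -3*Q - 3*a)
K(F) = F*(-9 - 3*F) (K(F) = (-3*3 - 3*F)*F = (-9 - 3*F)*F = F*(-9 - 3*F))
165 + K(p(-5, 1)) = 165 - 3*(-3 + (1/2)*(-5) + (5/2)*1*(-5))*(3 + (-3 + (1/2)*(-5) + (5/2)*1*(-5))) = 165 - 3*(-3 - 5/2 - 25/2)*(3 + (-3 - 5/2 - 25/2)) = 165 - 3*(-18)*(3 - 18) = 165 - 3*(-18)*(-15) = 165 - 810 = -645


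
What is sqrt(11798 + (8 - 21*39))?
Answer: sqrt(10987) ≈ 104.82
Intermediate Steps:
sqrt(11798 + (8 - 21*39)) = sqrt(11798 + (8 - 819)) = sqrt(11798 - 811) = sqrt(10987)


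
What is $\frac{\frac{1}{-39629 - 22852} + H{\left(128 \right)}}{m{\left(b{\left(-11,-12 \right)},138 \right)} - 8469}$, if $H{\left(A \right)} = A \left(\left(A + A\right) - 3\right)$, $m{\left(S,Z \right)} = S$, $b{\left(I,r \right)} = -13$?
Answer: $- \frac{2023384703}{529963842} \approx -3.818$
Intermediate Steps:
$H{\left(A \right)} = A \left(-3 + 2 A\right)$ ($H{\left(A \right)} = A \left(2 A - 3\right) = A \left(-3 + 2 A\right)$)
$\frac{\frac{1}{-39629 - 22852} + H{\left(128 \right)}}{m{\left(b{\left(-11,-12 \right)},138 \right)} - 8469} = \frac{\frac{1}{-39629 - 22852} + 128 \left(-3 + 2 \cdot 128\right)}{-13 - 8469} = \frac{\frac{1}{-62481} + 128 \left(-3 + 256\right)}{-8482} = \left(- \frac{1}{62481} + 128 \cdot 253\right) \left(- \frac{1}{8482}\right) = \left(- \frac{1}{62481} + 32384\right) \left(- \frac{1}{8482}\right) = \frac{2023384703}{62481} \left(- \frac{1}{8482}\right) = - \frac{2023384703}{529963842}$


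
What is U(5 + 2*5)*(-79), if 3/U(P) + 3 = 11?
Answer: -237/8 ≈ -29.625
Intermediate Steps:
U(P) = 3/8 (U(P) = 3/(-3 + 11) = 3/8)
U(5 + 2*5)*(-79) = (3/8)*(-79) = -237/8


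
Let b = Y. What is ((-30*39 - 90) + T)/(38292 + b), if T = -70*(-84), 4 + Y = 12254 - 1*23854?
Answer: 385/2224 ≈ 0.17311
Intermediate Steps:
Y = -11604 (Y = -4 + (12254 - 1*23854) = -4 + (12254 - 23854) = -4 - 11600 = -11604)
b = -11604
T = 5880
((-30*39 - 90) + T)/(38292 + b) = ((-30*39 - 90) + 5880)/(38292 - 11604) = ((-1170 - 90) + 5880)/26688 = (-1260 + 5880)*(1/26688) = 4620*(1/26688) = 385/2224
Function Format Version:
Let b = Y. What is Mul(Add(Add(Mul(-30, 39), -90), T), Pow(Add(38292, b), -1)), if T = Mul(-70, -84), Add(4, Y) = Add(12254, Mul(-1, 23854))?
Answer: Rational(385, 2224) ≈ 0.17311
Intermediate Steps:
Y = -11604 (Y = Add(-4, Add(12254, Mul(-1, 23854))) = Add(-4, Add(12254, -23854)) = Add(-4, -11600) = -11604)
b = -11604
T = 5880
Mul(Add(Add(Mul(-30, 39), -90), T), Pow(Add(38292, b), -1)) = Mul(Add(Add(Mul(-30, 39), -90), 5880), Pow(Add(38292, -11604), -1)) = Mul(Add(Add(-1170, -90), 5880), Pow(26688, -1)) = Mul(Add(-1260, 5880), Rational(1, 26688)) = Mul(4620, Rational(1, 26688)) = Rational(385, 2224)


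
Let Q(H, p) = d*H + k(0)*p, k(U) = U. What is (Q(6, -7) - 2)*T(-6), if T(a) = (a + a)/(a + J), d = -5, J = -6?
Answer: -32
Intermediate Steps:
T(a) = 2*a/(-6 + a) (T(a) = (a + a)/(a - 6) = (2*a)/(-6 + a) = 2*a/(-6 + a))
Q(H, p) = -5*H (Q(H, p) = -5*H + 0*p = -5*H + 0 = -5*H)
(Q(6, -7) - 2)*T(-6) = (-5*6 - 2)*(2*(-6)/(-6 - 6)) = (-30 - 2)*(2*(-6)/(-12)) = -64*(-6)*(-1)/12 = -32*1 = -32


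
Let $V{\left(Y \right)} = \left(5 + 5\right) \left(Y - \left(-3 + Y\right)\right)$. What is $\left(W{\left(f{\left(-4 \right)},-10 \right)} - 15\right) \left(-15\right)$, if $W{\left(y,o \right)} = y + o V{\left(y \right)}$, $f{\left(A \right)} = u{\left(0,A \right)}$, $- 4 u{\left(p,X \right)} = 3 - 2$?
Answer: $\frac{18915}{4} \approx 4728.8$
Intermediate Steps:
$u{\left(p,X \right)} = - \frac{1}{4}$ ($u{\left(p,X \right)} = - \frac{3 - 2}{4} = \left(- \frac{1}{4}\right) 1 = - \frac{1}{4}$)
$f{\left(A \right)} = - \frac{1}{4}$
$V{\left(Y \right)} = 30$ ($V{\left(Y \right)} = 10 \cdot 3 = 30$)
$W{\left(y,o \right)} = y + 30 o$ ($W{\left(y,o \right)} = y + o 30 = y + 30 o$)
$\left(W{\left(f{\left(-4 \right)},-10 \right)} - 15\right) \left(-15\right) = \left(\left(- \frac{1}{4} + 30 \left(-10\right)\right) - 15\right) \left(-15\right) = \left(\left(- \frac{1}{4} - 300\right) - 15\right) \left(-15\right) = \left(- \frac{1201}{4} - 15\right) \left(-15\right) = \left(- \frac{1261}{4}\right) \left(-15\right) = \frac{18915}{4}$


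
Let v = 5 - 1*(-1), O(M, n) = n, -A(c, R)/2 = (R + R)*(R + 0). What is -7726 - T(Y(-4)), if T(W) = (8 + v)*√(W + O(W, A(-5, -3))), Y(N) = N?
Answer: -7726 - 28*I*√10 ≈ -7726.0 - 88.544*I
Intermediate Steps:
A(c, R) = -4*R² (A(c, R) = -2*(R + R)*(R + 0) = -2*2*R*R = -4*R²)
v = 6 (v = 5 + 1 = 6)
T(W) = 14*√(-36 + W) (T(W) = (8 + 6)*√(W - 4*(-3)²) = 14*√(W - 4*9) = 14*√(W - 36) = 14*√(-36 + W))
-7726 - T(Y(-4)) = -7726 - 14*√(-36 - 4) = -7726 - 14*√(-40) = -7726 - 14*2*I*√10 = -7726 - 28*I*√10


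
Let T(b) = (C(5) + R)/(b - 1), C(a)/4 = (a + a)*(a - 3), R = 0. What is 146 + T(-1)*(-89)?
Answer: 3706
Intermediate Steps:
C(a) = 8*a*(-3 + a) (C(a) = 4*((a + a)*(a - 3)) = 4*((2*a)*(-3 + a)) = 4*(2*a*(-3 + a)) = 8*a*(-3 + a))
T(b) = 80/(-1 + b) (T(b) = (8*5*(-3 + 5) + 0)/(b - 1) = (8*5*2 + 0)/(-1 + b) = (80 + 0)/(-1 + b) = 80/(-1 + b))
146 + T(-1)*(-89) = 146 + (80/(-1 - 1))*(-89) = 146 + (80/(-2))*(-89) = 146 + (80*(-1/2))*(-89) = 146 - 40*(-89) = 146 + 3560 = 3706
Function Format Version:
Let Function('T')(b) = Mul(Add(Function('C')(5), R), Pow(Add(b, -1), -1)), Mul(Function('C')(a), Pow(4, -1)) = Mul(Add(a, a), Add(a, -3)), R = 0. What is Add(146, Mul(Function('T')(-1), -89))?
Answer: 3706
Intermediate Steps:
Function('C')(a) = Mul(8, a, Add(-3, a)) (Function('C')(a) = Mul(4, Mul(Add(a, a), Add(a, -3))) = Mul(4, Mul(Mul(2, a), Add(-3, a))) = Mul(4, Mul(2, a, Add(-3, a))) = Mul(8, a, Add(-3, a)))
Function('T')(b) = Mul(80, Pow(Add(-1, b), -1)) (Function('T')(b) = Mul(Add(Mul(8, 5, Add(-3, 5)), 0), Pow(Add(b, -1), -1)) = Mul(Add(Mul(8, 5, 2), 0), Pow(Add(-1, b), -1)) = Mul(Add(80, 0), Pow(Add(-1, b), -1)) = Mul(80, Pow(Add(-1, b), -1)))
Add(146, Mul(Function('T')(-1), -89)) = Add(146, Mul(Mul(80, Pow(Add(-1, -1), -1)), -89)) = Add(146, Mul(Mul(80, Pow(-2, -1)), -89)) = Add(146, Mul(Mul(80, Rational(-1, 2)), -89)) = Add(146, Mul(-40, -89)) = Add(146, 3560) = 3706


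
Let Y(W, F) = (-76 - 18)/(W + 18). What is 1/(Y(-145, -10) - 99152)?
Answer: -127/12592210 ≈ -1.0086e-5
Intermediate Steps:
Y(W, F) = -94/(18 + W)
1/(Y(-145, -10) - 99152) = 1/(-94/(18 - 145) - 99152) = 1/(-94/(-127) - 99152) = 1/(-94*(-1/127) - 99152) = 1/(94/127 - 99152) = 1/(-12592210/127) = -127/12592210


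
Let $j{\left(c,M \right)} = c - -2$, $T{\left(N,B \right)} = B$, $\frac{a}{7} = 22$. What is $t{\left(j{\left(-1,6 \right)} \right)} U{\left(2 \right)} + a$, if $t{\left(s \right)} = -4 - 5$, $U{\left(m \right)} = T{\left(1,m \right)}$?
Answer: $136$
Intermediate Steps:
$a = 154$ ($a = 7 \cdot 22 = 154$)
$U{\left(m \right)} = m$
$j{\left(c,M \right)} = 2 + c$ ($j{\left(c,M \right)} = c + 2 = 2 + c$)
$t{\left(s \right)} = -9$ ($t{\left(s \right)} = -4 - 5 = -9$)
$t{\left(j{\left(-1,6 \right)} \right)} U{\left(2 \right)} + a = \left(-9\right) 2 + 154 = -18 + 154 = 136$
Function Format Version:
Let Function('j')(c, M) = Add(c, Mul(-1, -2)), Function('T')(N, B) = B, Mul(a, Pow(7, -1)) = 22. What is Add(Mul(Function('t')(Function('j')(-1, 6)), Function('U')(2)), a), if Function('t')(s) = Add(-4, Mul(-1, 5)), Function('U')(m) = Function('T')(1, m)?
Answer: 136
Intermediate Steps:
a = 154 (a = Mul(7, 22) = 154)
Function('U')(m) = m
Function('j')(c, M) = Add(2, c) (Function('j')(c, M) = Add(c, 2) = Add(2, c))
Function('t')(s) = -9 (Function('t')(s) = Add(-4, -5) = -9)
Add(Mul(Function('t')(Function('j')(-1, 6)), Function('U')(2)), a) = Add(Mul(-9, 2), 154) = Add(-18, 154) = 136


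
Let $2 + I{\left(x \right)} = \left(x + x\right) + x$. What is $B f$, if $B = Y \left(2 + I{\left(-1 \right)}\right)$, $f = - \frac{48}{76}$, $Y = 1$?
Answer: $\frac{36}{19} \approx 1.8947$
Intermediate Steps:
$f = - \frac{12}{19}$ ($f = \left(-48\right) \frac{1}{76} = - \frac{12}{19} \approx -0.63158$)
$I{\left(x \right)} = -2 + 3 x$ ($I{\left(x \right)} = -2 + \left(\left(x + x\right) + x\right) = -2 + \left(2 x + x\right) = -2 + 3 x$)
$B = -3$ ($B = 1 \left(2 + \left(-2 + 3 \left(-1\right)\right)\right) = 1 \left(2 - 5\right) = 1 \left(-3\right) = -3$)
$B f = \left(-3\right) \left(- \frac{12}{19}\right) = \frac{36}{19}$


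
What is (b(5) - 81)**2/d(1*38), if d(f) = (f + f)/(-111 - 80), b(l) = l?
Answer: -14516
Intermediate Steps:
d(f) = -2*f/191 (d(f) = (2*f)/(-191) = (2*f)*(-1/191) = -2*f/191)
(b(5) - 81)**2/d(1*38) = (5 - 81)**2/((-2*38/191)) = (-76)**2/((-2/191*38)) = 5776/(-76/191) = 5776*(-191/76) = -14516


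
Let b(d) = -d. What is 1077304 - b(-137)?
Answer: 1077167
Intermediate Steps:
1077304 - b(-137) = 1077304 - (-1)*(-137) = 1077304 - 1*137 = 1077304 - 137 = 1077167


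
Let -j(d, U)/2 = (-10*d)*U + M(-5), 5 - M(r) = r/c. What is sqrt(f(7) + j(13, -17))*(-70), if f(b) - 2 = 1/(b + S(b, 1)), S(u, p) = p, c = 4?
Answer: -805*I*sqrt(134)/2 ≈ -4659.3*I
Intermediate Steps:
M(r) = 5 - r/4
j(d, U) = -25/2 + 20*U*d (j(d, U) = -2*((-10*d)*U + (5 - 1/4*(-5))) = -2*(-10*U*d + (5 + 5/4)) = -2*(-10*U*d + 25/4) = -2*(25/4 - 10*U*d) = -25/2 + 20*U*d)
f(b) = 2 + 1/(1 + b) (f(b) = 2 + 1/(b + 1) = 2 + 1/(1 + b))
sqrt(f(7) + j(13, -17))*(-70) = sqrt((3 + 2*7)/(1 + 7) + (-25/2 + 20*(-17)*13))*(-70) = sqrt((3 + 14)/8 + (-25/2 - 4420))*(-70) = sqrt((1/8)*17 - 8865/2)*(-70) = sqrt(17/8 - 8865/2)*(-70) = sqrt(-35443/8)*(-70) = (23*I*sqrt(134)/4)*(-70) = -805*I*sqrt(134)/2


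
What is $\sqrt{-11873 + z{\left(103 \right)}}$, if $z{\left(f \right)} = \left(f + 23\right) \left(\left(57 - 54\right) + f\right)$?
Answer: $\sqrt{1483} \approx 38.51$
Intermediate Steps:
$z{\left(f \right)} = \left(3 + f\right) \left(23 + f\right)$ ($z{\left(f \right)} = \left(23 + f\right) \left(3 + f\right) = \left(3 + f\right) \left(23 + f\right)$)
$\sqrt{-11873 + z{\left(103 \right)}} = \sqrt{-11873 + \left(69 + 103^{2} + 26 \cdot 103\right)} = \sqrt{-11873 + \left(69 + 10609 + 2678\right)} = \sqrt{-11873 + 13356} = \sqrt{1483}$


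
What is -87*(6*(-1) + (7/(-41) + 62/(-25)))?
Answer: 771429/1025 ≈ 752.61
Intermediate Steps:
-87*(6*(-1) + (7/(-41) + 62/(-25))) = -87*(-6 + (7*(-1/41) + 62*(-1/25))) = -87*(-6 + (-7/41 - 62/25)) = -87*(-6 - 2717/1025) = -87*(-8867/1025) = 771429/1025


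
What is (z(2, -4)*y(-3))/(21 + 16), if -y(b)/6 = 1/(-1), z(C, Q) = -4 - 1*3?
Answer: -42/37 ≈ -1.1351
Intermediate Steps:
z(C, Q) = -7 (z(C, Q) = -4 - 3 = -7)
y(b) = 6 (y(b) = -6/(-1) = -6*(-1) = 6)
(z(2, -4)*y(-3))/(21 + 16) = (-7*6)/(21 + 16) = -42/37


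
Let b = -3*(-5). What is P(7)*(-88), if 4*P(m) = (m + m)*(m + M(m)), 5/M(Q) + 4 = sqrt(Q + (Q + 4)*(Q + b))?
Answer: -508508/233 - 1540*sqrt(249)/233 ≈ -2286.7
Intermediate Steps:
b = 15
M(Q) = 5/(-4 + sqrt(Q + (4 + Q)*(15 + Q))) (M(Q) = 5/(-4 + sqrt(Q + (Q + 4)*(Q + 15))) = 5/(-4 + sqrt(Q + (4 + Q)*(15 + Q))))
P(m) = m*(m + 5/(-4 + sqrt(60 + m**2 + 20*m)))/2 (P(m) = ((m + m)*(m + 5/(-4 + sqrt(60 + m**2 + 20*m))))/4 = ((2*m)*(m + 5/(-4 + sqrt(60 + m**2 + 20*m))))/4 = (2*m*(m + 5/(-4 + sqrt(60 + m**2 + 20*m))))/4 = m*(m + 5/(-4 + sqrt(60 + m**2 + 20*m)))/2)
P(7)*(-88) = ((1/2)*7*(5 + 7*(-4 + sqrt(60 + 7**2 + 20*7)))/(-4 + sqrt(60 + 7**2 + 20*7)))*(-88) = ((1/2)*7*(5 + 7*(-4 + sqrt(60 + 49 + 140)))/(-4 + sqrt(60 + 49 + 140)))*(-88) = ((1/2)*7*(5 + 7*(-4 + sqrt(249)))/(-4 + sqrt(249)))*(-88) = ((1/2)*7*(5 + (-28 + 7*sqrt(249)))/(-4 + sqrt(249)))*(-88) = ((1/2)*7*(-23 + 7*sqrt(249))/(-4 + sqrt(249)))*(-88) = (7*(-23 + 7*sqrt(249))/(2*(-4 + sqrt(249))))*(-88) = -308*(-23 + 7*sqrt(249))/(-4 + sqrt(249))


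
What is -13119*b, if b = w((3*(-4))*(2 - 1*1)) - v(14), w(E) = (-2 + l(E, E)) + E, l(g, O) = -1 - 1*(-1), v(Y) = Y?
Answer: 367332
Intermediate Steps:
l(g, O) = 0 (l(g, O) = -1 + 1 = 0)
w(E) = -2 + E (w(E) = (-2 + 0) + E = -2 + E)
b = -28 (b = (-2 + (3*(-4))*(2 - 1*1)) - 1*14 = (-2 - 12*(2 - 1)) - 14 = (-2 - 12*1) - 14 = (-2 - 12) - 14 = -14 - 14 = -28)
-13119*b = -13119*(-28) = 367332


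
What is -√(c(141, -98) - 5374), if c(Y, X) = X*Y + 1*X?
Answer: -I*√19290 ≈ -138.89*I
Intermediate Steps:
c(Y, X) = X + X*Y (c(Y, X) = X*Y + X = X + X*Y)
-√(c(141, -98) - 5374) = -√(-98*(1 + 141) - 5374) = -√(-98*142 - 5374) = -√(-13916 - 5374) = -√(-19290) = -I*√19290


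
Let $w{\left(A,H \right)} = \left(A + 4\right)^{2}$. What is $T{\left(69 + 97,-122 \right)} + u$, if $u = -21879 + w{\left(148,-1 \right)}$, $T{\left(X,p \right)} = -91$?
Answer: $1134$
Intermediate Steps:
$w{\left(A,H \right)} = \left(4 + A\right)^{2}$
$u = 1225$ ($u = -21879 + \left(4 + 148\right)^{2} = -21879 + 152^{2} = -21879 + 23104 = 1225$)
$T{\left(69 + 97,-122 \right)} + u = -91 + 1225 = 1134$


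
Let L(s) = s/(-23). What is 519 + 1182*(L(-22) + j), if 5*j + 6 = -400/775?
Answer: 389283/3565 ≈ 109.20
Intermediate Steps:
j = -202/155 (j = -6/5 + (-400/775)/5 = -6/5 + (-400*1/775)/5 = -6/5 + (1/5)*(-16/31) = -6/5 - 16/155 = -202/155 ≈ -1.3032)
L(s) = -s/23 (L(s) = s*(-1/23) = -s/23)
519 + 1182*(L(-22) + j) = 519 + 1182*(-1/23*(-22) - 202/155) = 519 + 1182*(22/23 - 202/155) = 519 + 1182*(-1236/3565) = 519 - 1460952/3565 = 389283/3565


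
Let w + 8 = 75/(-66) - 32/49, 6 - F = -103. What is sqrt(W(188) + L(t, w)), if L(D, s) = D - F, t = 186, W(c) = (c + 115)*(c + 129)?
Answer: 8*sqrt(1502) ≈ 310.04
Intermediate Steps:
F = 109 (F = 6 - 1*(-103) = 6 + 103 = 109)
w = -10553/1078 (w = -8 + (75/(-66) - 32/49) = -8 + (75*(-1/66) - 32*1/49) = -8 + (-25/22 - 32/49) = -8 - 1929/1078 = -10553/1078 ≈ -9.7894)
W(c) = (115 + c)*(129 + c)
L(D, s) = -109 + D (L(D, s) = D - 1*109 = D - 109 = -109 + D)
sqrt(W(188) + L(t, w)) = sqrt((14835 + 188**2 + 244*188) + (-109 + 186)) = sqrt((14835 + 35344 + 45872) + 77) = sqrt(96051 + 77) = sqrt(96128) = 8*sqrt(1502)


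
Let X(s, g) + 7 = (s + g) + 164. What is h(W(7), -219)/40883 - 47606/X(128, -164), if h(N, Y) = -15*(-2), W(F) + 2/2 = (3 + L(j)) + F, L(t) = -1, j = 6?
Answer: -1946272468/4946843 ≈ -393.44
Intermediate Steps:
X(s, g) = 157 + g + s (X(s, g) = -7 + ((s + g) + 164) = -7 + ((g + s) + 164) = -7 + (164 + g + s) = 157 + g + s)
W(F) = 1 + F (W(F) = -1 + ((3 - 1) + F) = -1 + (2 + F) = 1 + F)
h(N, Y) = 30
h(W(7), -219)/40883 - 47606/X(128, -164) = 30/40883 - 47606/(157 - 164 + 128) = 30*(1/40883) - 47606/121 = 30/40883 - 47606*1/121 = 30/40883 - 47606/121 = -1946272468/4946843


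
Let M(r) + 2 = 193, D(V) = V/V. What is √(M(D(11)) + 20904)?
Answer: √21095 ≈ 145.24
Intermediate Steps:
D(V) = 1
M(r) = 191 (M(r) = -2 + 193 = 191)
√(M(D(11)) + 20904) = √(191 + 20904) = √21095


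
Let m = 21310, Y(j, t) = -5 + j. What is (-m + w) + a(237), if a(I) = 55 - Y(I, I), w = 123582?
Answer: 102095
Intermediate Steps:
a(I) = 60 - I (a(I) = 55 - (-5 + I) = 55 + (5 - I) = 60 - I)
(-m + w) + a(237) = (-1*21310 + 123582) + (60 - 1*237) = (-21310 + 123582) + (60 - 237) = 102272 - 177 = 102095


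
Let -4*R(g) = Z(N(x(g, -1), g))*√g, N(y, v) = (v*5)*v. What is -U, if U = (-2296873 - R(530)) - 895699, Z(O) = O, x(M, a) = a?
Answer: 3192572 - 351125*√530 ≈ -4.8909e+6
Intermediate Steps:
N(y, v) = 5*v² (N(y, v) = (5*v)*v = 5*v²)
R(g) = -5*g^(5/2)/4 (R(g) = -5*g²*√g/4 = -5*g^(5/2)/4)
U = -3192572 + 351125*√530 (U = (-2296873 - (-5)*530^(5/2)/4) - 895699 = (-2296873 - (-5)*280900*√530/4) - 895699 = (-2296873 - (-351125)*√530) - 895699 = (-2296873 + 351125*√530) - 895699 = -3192572 + 351125*√530 ≈ 4.8909e+6)
-U = -(-3192572 + 351125*√530) = 3192572 - 351125*√530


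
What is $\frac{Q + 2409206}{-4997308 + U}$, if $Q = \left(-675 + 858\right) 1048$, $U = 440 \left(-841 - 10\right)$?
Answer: $- \frac{1300495}{2685874} \approx -0.4842$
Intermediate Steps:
$U = -374440$ ($U = 440 \left(-851\right) = -374440$)
$Q = 191784$ ($Q = 183 \cdot 1048 = 191784$)
$\frac{Q + 2409206}{-4997308 + U} = \frac{191784 + 2409206}{-4997308 - 374440} = \frac{2600990}{-5371748} = 2600990 \left(- \frac{1}{5371748}\right) = - \frac{1300495}{2685874}$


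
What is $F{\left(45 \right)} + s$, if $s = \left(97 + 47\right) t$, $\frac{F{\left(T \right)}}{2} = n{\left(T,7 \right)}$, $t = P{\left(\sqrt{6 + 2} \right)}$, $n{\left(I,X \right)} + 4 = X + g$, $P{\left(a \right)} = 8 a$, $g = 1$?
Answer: $8 + 2304 \sqrt{2} \approx 3266.3$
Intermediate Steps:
$n{\left(I,X \right)} = -3 + X$ ($n{\left(I,X \right)} = -4 + \left(X + 1\right) = -4 + \left(1 + X\right) = -3 + X$)
$t = 16 \sqrt{2}$ ($t = 8 \sqrt{6 + 2} = 8 \sqrt{8} = 8 \cdot 2 \sqrt{2} = 16 \sqrt{2} \approx 22.627$)
$F{\left(T \right)} = 8$ ($F{\left(T \right)} = 2 \left(-3 + 7\right) = 2 \cdot 4 = 8$)
$s = 2304 \sqrt{2}$ ($s = \left(97 + 47\right) 16 \sqrt{2} = 144 \cdot 16 \sqrt{2} = 2304 \sqrt{2} \approx 3258.3$)
$F{\left(45 \right)} + s = 8 + 2304 \sqrt{2}$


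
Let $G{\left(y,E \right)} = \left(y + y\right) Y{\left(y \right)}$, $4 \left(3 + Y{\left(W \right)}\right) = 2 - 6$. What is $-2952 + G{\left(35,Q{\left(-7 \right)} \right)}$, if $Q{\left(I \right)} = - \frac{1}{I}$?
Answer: $-3232$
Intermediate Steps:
$Y{\left(W \right)} = -4$ ($Y{\left(W \right)} = -3 + \frac{2 - 6}{4} = -3 + \frac{1}{4} \left(-4\right) = -3 - 1 = -4$)
$G{\left(y,E \right)} = - 8 y$ ($G{\left(y,E \right)} = \left(y + y\right) \left(-4\right) = 2 y \left(-4\right) = - 8 y$)
$-2952 + G{\left(35,Q{\left(-7 \right)} \right)} = -2952 - 280 = -3232$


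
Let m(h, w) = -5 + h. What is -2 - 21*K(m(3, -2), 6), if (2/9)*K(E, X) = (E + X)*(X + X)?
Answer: -4538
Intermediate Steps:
K(E, X) = 9*X*(E + X) (K(E, X) = 9*((E + X)*(X + X))/2 = 9*((E + X)*(2*X))/2 = 9*(2*X*(E + X))/2 = 9*X*(E + X))
-2 - 21*K(m(3, -2), 6) = -2 - 189*6*((-5 + 3) + 6) = -2 - 189*6*(-2 + 6) = -2 - 189*6*4 = -2 - 21*216 = -2 - 4536 = -4538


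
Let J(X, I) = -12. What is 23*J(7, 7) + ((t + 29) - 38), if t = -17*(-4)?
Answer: -217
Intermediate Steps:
t = 68
23*J(7, 7) + ((t + 29) - 38) = 23*(-12) + ((68 + 29) - 38) = -276 + (97 - 38) = -276 + 59 = -217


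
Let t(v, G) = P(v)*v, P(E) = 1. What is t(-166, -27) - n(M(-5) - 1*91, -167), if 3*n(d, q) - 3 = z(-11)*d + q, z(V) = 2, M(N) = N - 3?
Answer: -136/3 ≈ -45.333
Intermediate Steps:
M(N) = -3 + N
n(d, q) = 1 + q/3 + 2*d/3 (n(d, q) = 1 + (2*d + q)/3 = 1 + (q + 2*d)/3 = 1 + (q/3 + 2*d/3) = 1 + q/3 + 2*d/3)
t(v, G) = v (t(v, G) = 1*v = v)
t(-166, -27) - n(M(-5) - 1*91, -167) = -166 - (1 + (⅓)*(-167) + 2*((-3 - 5) - 1*91)/3) = -166 - (1 - 167/3 + 2*(-8 - 91)/3) = -166 - (1 - 167/3 + (⅔)*(-99)) = -166 - (1 - 167/3 - 66) = -166 - 1*(-362/3) = -166 + 362/3 = -136/3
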